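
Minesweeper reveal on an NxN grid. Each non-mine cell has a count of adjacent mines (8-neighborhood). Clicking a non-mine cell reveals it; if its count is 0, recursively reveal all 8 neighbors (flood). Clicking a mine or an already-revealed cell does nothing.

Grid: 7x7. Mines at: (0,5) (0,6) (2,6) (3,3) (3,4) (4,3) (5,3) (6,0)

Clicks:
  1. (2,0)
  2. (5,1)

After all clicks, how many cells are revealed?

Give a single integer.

Click 1 (2,0) count=0: revealed 24 new [(0,0) (0,1) (0,2) (0,3) (0,4) (1,0) (1,1) (1,2) (1,3) (1,4) (2,0) (2,1) (2,2) (2,3) (2,4) (3,0) (3,1) (3,2) (4,0) (4,1) (4,2) (5,0) (5,1) (5,2)] -> total=24
Click 2 (5,1) count=1: revealed 0 new [(none)] -> total=24

Answer: 24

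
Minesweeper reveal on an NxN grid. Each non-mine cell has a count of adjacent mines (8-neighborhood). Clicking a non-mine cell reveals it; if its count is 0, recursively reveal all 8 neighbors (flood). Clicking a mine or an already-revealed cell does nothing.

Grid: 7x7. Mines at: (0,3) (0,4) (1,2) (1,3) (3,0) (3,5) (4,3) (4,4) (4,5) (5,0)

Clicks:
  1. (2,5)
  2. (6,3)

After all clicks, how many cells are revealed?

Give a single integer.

Answer: 13

Derivation:
Click 1 (2,5) count=1: revealed 1 new [(2,5)] -> total=1
Click 2 (6,3) count=0: revealed 12 new [(5,1) (5,2) (5,3) (5,4) (5,5) (5,6) (6,1) (6,2) (6,3) (6,4) (6,5) (6,6)] -> total=13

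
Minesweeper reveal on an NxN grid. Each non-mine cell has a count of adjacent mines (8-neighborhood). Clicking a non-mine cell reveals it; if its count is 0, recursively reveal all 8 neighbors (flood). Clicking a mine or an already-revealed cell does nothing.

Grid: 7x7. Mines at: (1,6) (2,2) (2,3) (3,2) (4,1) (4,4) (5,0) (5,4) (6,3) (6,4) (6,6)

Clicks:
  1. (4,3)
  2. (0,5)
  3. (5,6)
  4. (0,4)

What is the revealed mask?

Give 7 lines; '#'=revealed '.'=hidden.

Answer: ######.
######.
##.....
##.....
...#...
......#
.......

Derivation:
Click 1 (4,3) count=3: revealed 1 new [(4,3)] -> total=1
Click 2 (0,5) count=1: revealed 1 new [(0,5)] -> total=2
Click 3 (5,6) count=1: revealed 1 new [(5,6)] -> total=3
Click 4 (0,4) count=0: revealed 15 new [(0,0) (0,1) (0,2) (0,3) (0,4) (1,0) (1,1) (1,2) (1,3) (1,4) (1,5) (2,0) (2,1) (3,0) (3,1)] -> total=18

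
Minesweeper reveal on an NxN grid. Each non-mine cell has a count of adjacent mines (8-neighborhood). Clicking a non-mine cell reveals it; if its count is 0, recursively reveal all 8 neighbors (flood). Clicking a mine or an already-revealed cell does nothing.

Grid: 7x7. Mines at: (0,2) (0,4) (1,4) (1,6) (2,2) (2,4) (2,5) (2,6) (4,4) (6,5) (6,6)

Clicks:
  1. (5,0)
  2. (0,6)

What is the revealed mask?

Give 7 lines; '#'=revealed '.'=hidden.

Click 1 (5,0) count=0: revealed 24 new [(0,0) (0,1) (1,0) (1,1) (2,0) (2,1) (3,0) (3,1) (3,2) (3,3) (4,0) (4,1) (4,2) (4,3) (5,0) (5,1) (5,2) (5,3) (5,4) (6,0) (6,1) (6,2) (6,3) (6,4)] -> total=24
Click 2 (0,6) count=1: revealed 1 new [(0,6)] -> total=25

Answer: ##....#
##.....
##.....
####...
####...
#####..
#####..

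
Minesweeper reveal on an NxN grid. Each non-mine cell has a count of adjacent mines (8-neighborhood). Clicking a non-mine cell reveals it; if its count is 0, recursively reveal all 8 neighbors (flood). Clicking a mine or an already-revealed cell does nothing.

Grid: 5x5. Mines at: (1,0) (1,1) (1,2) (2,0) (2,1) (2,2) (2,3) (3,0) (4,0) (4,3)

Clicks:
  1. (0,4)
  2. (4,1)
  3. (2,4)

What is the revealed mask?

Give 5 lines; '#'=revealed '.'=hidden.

Answer: ...##
...##
....#
.....
.#...

Derivation:
Click 1 (0,4) count=0: revealed 4 new [(0,3) (0,4) (1,3) (1,4)] -> total=4
Click 2 (4,1) count=2: revealed 1 new [(4,1)] -> total=5
Click 3 (2,4) count=1: revealed 1 new [(2,4)] -> total=6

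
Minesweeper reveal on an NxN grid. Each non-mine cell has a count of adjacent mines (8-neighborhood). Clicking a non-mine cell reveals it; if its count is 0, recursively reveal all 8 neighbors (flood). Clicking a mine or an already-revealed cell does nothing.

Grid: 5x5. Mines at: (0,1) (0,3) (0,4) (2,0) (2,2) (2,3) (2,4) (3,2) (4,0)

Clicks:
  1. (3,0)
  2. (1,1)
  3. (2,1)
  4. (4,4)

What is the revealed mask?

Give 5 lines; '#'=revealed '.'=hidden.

Answer: .....
.#...
.#...
#..##
...##

Derivation:
Click 1 (3,0) count=2: revealed 1 new [(3,0)] -> total=1
Click 2 (1,1) count=3: revealed 1 new [(1,1)] -> total=2
Click 3 (2,1) count=3: revealed 1 new [(2,1)] -> total=3
Click 4 (4,4) count=0: revealed 4 new [(3,3) (3,4) (4,3) (4,4)] -> total=7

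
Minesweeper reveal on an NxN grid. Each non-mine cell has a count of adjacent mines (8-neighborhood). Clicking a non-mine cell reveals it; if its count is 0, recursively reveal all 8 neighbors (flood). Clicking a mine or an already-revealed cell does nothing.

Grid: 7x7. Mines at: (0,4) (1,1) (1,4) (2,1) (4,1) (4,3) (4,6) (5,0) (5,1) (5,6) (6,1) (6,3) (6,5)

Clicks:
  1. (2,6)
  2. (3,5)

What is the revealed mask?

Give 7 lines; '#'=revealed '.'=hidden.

Answer: .....##
.....##
.....##
.....##
.......
.......
.......

Derivation:
Click 1 (2,6) count=0: revealed 8 new [(0,5) (0,6) (1,5) (1,6) (2,5) (2,6) (3,5) (3,6)] -> total=8
Click 2 (3,5) count=1: revealed 0 new [(none)] -> total=8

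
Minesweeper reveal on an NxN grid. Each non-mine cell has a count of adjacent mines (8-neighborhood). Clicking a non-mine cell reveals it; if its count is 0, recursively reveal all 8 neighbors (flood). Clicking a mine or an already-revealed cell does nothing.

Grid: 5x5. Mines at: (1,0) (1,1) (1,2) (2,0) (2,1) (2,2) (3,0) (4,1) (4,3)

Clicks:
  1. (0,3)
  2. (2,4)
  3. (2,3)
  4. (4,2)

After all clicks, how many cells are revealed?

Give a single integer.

Answer: 9

Derivation:
Click 1 (0,3) count=1: revealed 1 new [(0,3)] -> total=1
Click 2 (2,4) count=0: revealed 7 new [(0,4) (1,3) (1,4) (2,3) (2,4) (3,3) (3,4)] -> total=8
Click 3 (2,3) count=2: revealed 0 new [(none)] -> total=8
Click 4 (4,2) count=2: revealed 1 new [(4,2)] -> total=9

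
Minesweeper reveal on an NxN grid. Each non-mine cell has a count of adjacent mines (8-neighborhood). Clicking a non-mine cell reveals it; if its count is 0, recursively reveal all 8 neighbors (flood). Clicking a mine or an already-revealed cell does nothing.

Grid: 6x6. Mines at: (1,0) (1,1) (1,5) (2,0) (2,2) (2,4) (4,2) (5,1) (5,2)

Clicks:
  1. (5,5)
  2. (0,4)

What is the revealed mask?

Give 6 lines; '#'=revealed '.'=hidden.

Click 1 (5,5) count=0: revealed 9 new [(3,3) (3,4) (3,5) (4,3) (4,4) (4,5) (5,3) (5,4) (5,5)] -> total=9
Click 2 (0,4) count=1: revealed 1 new [(0,4)] -> total=10

Answer: ....#.
......
......
...###
...###
...###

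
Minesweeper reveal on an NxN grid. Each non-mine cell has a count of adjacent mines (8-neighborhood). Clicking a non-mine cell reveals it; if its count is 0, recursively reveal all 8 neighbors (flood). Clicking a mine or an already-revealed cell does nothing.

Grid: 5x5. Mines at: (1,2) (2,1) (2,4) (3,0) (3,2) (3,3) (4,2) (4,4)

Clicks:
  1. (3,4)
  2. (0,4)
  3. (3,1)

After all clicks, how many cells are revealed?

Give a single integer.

Answer: 6

Derivation:
Click 1 (3,4) count=3: revealed 1 new [(3,4)] -> total=1
Click 2 (0,4) count=0: revealed 4 new [(0,3) (0,4) (1,3) (1,4)] -> total=5
Click 3 (3,1) count=4: revealed 1 new [(3,1)] -> total=6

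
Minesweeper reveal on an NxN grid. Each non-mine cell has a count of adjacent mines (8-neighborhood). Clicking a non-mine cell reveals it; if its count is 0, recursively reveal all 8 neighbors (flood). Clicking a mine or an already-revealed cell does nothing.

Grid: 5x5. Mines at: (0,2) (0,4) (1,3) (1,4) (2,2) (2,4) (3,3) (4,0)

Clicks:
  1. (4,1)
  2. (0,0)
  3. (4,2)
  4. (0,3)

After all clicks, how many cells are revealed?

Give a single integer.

Click 1 (4,1) count=1: revealed 1 new [(4,1)] -> total=1
Click 2 (0,0) count=0: revealed 8 new [(0,0) (0,1) (1,0) (1,1) (2,0) (2,1) (3,0) (3,1)] -> total=9
Click 3 (4,2) count=1: revealed 1 new [(4,2)] -> total=10
Click 4 (0,3) count=4: revealed 1 new [(0,3)] -> total=11

Answer: 11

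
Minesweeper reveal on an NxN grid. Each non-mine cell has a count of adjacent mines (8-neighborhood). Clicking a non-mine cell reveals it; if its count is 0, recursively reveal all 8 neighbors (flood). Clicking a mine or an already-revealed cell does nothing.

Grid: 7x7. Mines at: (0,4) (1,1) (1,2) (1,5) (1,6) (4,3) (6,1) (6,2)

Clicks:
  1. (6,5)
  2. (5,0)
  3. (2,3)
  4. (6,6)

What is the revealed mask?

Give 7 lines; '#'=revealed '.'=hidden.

Click 1 (6,5) count=0: revealed 17 new [(2,4) (2,5) (2,6) (3,4) (3,5) (3,6) (4,4) (4,5) (4,6) (5,3) (5,4) (5,5) (5,6) (6,3) (6,4) (6,5) (6,6)] -> total=17
Click 2 (5,0) count=1: revealed 1 new [(5,0)] -> total=18
Click 3 (2,3) count=1: revealed 1 new [(2,3)] -> total=19
Click 4 (6,6) count=0: revealed 0 new [(none)] -> total=19

Answer: .......
.......
...####
....###
....###
#..####
...####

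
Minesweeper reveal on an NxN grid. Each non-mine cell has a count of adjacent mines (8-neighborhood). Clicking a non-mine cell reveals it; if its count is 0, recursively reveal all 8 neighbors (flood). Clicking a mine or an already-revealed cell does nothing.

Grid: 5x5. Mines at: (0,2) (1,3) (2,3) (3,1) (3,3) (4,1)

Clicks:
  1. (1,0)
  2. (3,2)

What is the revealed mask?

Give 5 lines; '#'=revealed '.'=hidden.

Answer: ##...
##...
##...
..#..
.....

Derivation:
Click 1 (1,0) count=0: revealed 6 new [(0,0) (0,1) (1,0) (1,1) (2,0) (2,1)] -> total=6
Click 2 (3,2) count=4: revealed 1 new [(3,2)] -> total=7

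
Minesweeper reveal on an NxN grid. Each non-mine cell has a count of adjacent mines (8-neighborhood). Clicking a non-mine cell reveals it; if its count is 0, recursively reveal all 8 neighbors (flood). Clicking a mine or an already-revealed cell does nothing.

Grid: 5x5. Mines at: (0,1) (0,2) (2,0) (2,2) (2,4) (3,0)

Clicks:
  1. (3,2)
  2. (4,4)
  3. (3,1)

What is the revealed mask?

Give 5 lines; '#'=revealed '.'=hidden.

Answer: .....
.....
.....
.####
.####

Derivation:
Click 1 (3,2) count=1: revealed 1 new [(3,2)] -> total=1
Click 2 (4,4) count=0: revealed 7 new [(3,1) (3,3) (3,4) (4,1) (4,2) (4,3) (4,4)] -> total=8
Click 3 (3,1) count=3: revealed 0 new [(none)] -> total=8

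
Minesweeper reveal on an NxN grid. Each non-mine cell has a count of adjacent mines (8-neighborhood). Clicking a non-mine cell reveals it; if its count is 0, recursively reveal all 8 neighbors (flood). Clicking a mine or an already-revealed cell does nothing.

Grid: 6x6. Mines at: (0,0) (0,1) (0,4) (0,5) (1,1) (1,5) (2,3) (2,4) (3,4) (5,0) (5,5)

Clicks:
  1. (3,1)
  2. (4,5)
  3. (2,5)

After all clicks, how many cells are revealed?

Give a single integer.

Answer: 18

Derivation:
Click 1 (3,1) count=0: revealed 16 new [(2,0) (2,1) (2,2) (3,0) (3,1) (3,2) (3,3) (4,0) (4,1) (4,2) (4,3) (4,4) (5,1) (5,2) (5,3) (5,4)] -> total=16
Click 2 (4,5) count=2: revealed 1 new [(4,5)] -> total=17
Click 3 (2,5) count=3: revealed 1 new [(2,5)] -> total=18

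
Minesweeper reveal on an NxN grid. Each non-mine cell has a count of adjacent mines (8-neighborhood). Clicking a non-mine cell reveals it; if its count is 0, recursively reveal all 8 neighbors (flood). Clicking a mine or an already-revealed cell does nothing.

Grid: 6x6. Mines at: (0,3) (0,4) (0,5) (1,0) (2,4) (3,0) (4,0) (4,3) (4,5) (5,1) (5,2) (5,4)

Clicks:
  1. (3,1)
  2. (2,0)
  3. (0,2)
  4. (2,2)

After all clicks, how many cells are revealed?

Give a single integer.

Click 1 (3,1) count=2: revealed 1 new [(3,1)] -> total=1
Click 2 (2,0) count=2: revealed 1 new [(2,0)] -> total=2
Click 3 (0,2) count=1: revealed 1 new [(0,2)] -> total=3
Click 4 (2,2) count=0: revealed 8 new [(1,1) (1,2) (1,3) (2,1) (2,2) (2,3) (3,2) (3,3)] -> total=11

Answer: 11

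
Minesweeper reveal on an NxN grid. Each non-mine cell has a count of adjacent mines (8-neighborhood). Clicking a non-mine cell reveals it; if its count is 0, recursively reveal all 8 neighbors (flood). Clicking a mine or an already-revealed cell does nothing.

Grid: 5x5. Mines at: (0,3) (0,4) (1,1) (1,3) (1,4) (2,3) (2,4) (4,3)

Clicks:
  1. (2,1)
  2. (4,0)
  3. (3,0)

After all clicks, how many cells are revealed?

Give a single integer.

Answer: 9

Derivation:
Click 1 (2,1) count=1: revealed 1 new [(2,1)] -> total=1
Click 2 (4,0) count=0: revealed 8 new [(2,0) (2,2) (3,0) (3,1) (3,2) (4,0) (4,1) (4,2)] -> total=9
Click 3 (3,0) count=0: revealed 0 new [(none)] -> total=9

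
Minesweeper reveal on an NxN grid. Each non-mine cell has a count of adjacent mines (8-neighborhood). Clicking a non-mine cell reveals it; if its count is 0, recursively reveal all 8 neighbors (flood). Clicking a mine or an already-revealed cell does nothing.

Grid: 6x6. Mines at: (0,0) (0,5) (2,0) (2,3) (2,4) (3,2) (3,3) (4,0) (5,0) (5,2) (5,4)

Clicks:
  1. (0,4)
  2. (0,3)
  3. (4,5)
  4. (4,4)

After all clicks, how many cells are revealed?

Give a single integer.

Click 1 (0,4) count=1: revealed 1 new [(0,4)] -> total=1
Click 2 (0,3) count=0: revealed 7 new [(0,1) (0,2) (0,3) (1,1) (1,2) (1,3) (1,4)] -> total=8
Click 3 (4,5) count=1: revealed 1 new [(4,5)] -> total=9
Click 4 (4,4) count=2: revealed 1 new [(4,4)] -> total=10

Answer: 10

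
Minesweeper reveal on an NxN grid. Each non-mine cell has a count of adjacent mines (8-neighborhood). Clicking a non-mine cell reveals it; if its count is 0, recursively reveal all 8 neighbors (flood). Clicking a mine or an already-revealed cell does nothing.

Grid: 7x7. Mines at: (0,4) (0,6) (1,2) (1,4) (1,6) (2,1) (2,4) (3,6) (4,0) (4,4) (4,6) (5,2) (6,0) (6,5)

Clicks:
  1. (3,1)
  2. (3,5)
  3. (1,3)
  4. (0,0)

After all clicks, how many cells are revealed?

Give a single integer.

Answer: 7

Derivation:
Click 1 (3,1) count=2: revealed 1 new [(3,1)] -> total=1
Click 2 (3,5) count=4: revealed 1 new [(3,5)] -> total=2
Click 3 (1,3) count=4: revealed 1 new [(1,3)] -> total=3
Click 4 (0,0) count=0: revealed 4 new [(0,0) (0,1) (1,0) (1,1)] -> total=7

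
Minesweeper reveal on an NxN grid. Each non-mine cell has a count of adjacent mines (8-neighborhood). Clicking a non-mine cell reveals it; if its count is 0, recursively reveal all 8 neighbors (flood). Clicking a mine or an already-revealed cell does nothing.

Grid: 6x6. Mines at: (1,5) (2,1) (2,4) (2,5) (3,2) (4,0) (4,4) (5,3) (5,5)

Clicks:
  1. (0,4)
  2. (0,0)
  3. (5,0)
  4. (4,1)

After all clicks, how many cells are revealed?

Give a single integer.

Answer: 12

Derivation:
Click 1 (0,4) count=1: revealed 1 new [(0,4)] -> total=1
Click 2 (0,0) count=0: revealed 9 new [(0,0) (0,1) (0,2) (0,3) (1,0) (1,1) (1,2) (1,3) (1,4)] -> total=10
Click 3 (5,0) count=1: revealed 1 new [(5,0)] -> total=11
Click 4 (4,1) count=2: revealed 1 new [(4,1)] -> total=12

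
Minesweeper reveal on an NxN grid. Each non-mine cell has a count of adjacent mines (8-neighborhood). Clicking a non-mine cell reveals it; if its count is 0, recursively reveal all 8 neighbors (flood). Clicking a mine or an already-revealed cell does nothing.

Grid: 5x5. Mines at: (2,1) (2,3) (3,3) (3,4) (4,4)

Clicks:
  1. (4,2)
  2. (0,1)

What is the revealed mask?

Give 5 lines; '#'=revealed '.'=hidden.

Answer: #####
#####
.....
.....
..#..

Derivation:
Click 1 (4,2) count=1: revealed 1 new [(4,2)] -> total=1
Click 2 (0,1) count=0: revealed 10 new [(0,0) (0,1) (0,2) (0,3) (0,4) (1,0) (1,1) (1,2) (1,3) (1,4)] -> total=11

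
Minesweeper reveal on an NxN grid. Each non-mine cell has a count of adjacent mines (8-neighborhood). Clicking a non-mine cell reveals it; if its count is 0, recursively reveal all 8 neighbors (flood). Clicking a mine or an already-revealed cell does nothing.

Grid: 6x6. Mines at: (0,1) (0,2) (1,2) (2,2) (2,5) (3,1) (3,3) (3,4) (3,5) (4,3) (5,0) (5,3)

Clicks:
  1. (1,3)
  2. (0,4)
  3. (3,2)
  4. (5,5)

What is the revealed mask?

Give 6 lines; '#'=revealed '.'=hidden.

Answer: ...###
...###
......
..#...
....##
....##

Derivation:
Click 1 (1,3) count=3: revealed 1 new [(1,3)] -> total=1
Click 2 (0,4) count=0: revealed 5 new [(0,3) (0,4) (0,5) (1,4) (1,5)] -> total=6
Click 3 (3,2) count=4: revealed 1 new [(3,2)] -> total=7
Click 4 (5,5) count=0: revealed 4 new [(4,4) (4,5) (5,4) (5,5)] -> total=11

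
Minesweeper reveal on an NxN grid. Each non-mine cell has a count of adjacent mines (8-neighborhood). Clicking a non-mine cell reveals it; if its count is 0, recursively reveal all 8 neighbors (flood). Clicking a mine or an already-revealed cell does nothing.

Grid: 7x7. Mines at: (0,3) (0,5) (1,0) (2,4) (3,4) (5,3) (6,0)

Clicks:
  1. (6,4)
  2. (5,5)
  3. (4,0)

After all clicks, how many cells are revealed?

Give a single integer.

Click 1 (6,4) count=1: revealed 1 new [(6,4)] -> total=1
Click 2 (5,5) count=0: revealed 14 new [(1,5) (1,6) (2,5) (2,6) (3,5) (3,6) (4,4) (4,5) (4,6) (5,4) (5,5) (5,6) (6,5) (6,6)] -> total=15
Click 3 (4,0) count=0: revealed 18 new [(1,1) (1,2) (1,3) (2,0) (2,1) (2,2) (2,3) (3,0) (3,1) (3,2) (3,3) (4,0) (4,1) (4,2) (4,3) (5,0) (5,1) (5,2)] -> total=33

Answer: 33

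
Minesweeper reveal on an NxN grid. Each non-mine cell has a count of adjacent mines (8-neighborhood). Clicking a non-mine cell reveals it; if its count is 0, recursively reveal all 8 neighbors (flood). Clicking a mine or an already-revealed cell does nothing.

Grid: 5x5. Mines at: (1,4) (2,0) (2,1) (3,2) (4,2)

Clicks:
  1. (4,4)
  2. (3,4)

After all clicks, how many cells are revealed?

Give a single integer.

Click 1 (4,4) count=0: revealed 6 new [(2,3) (2,4) (3,3) (3,4) (4,3) (4,4)] -> total=6
Click 2 (3,4) count=0: revealed 0 new [(none)] -> total=6

Answer: 6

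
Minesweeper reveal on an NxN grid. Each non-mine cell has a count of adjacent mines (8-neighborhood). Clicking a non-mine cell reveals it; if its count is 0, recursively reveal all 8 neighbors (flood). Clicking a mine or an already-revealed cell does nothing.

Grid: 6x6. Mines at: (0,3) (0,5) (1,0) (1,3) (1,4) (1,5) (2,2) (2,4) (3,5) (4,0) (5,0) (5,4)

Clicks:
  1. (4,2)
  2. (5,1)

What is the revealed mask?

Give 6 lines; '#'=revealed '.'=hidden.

Click 1 (4,2) count=0: revealed 9 new [(3,1) (3,2) (3,3) (4,1) (4,2) (4,3) (5,1) (5,2) (5,3)] -> total=9
Click 2 (5,1) count=2: revealed 0 new [(none)] -> total=9

Answer: ......
......
......
.###..
.###..
.###..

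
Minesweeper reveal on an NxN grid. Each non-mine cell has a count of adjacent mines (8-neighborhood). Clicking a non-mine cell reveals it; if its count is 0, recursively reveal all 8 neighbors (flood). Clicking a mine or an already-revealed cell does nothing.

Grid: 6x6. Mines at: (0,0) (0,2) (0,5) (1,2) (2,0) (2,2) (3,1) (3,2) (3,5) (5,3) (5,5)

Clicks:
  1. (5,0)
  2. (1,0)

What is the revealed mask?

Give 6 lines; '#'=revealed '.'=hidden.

Answer: ......
#.....
......
......
###...
###...

Derivation:
Click 1 (5,0) count=0: revealed 6 new [(4,0) (4,1) (4,2) (5,0) (5,1) (5,2)] -> total=6
Click 2 (1,0) count=2: revealed 1 new [(1,0)] -> total=7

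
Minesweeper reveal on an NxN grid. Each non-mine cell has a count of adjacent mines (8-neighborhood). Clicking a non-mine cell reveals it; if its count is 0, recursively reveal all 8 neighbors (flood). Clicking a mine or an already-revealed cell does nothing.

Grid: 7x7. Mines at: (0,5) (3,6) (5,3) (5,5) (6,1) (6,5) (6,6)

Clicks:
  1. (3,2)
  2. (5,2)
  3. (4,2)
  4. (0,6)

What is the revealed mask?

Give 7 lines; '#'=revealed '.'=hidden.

Answer: #####.#
######.
######.
######.
######.
###....
.......

Derivation:
Click 1 (3,2) count=0: revealed 32 new [(0,0) (0,1) (0,2) (0,3) (0,4) (1,0) (1,1) (1,2) (1,3) (1,4) (1,5) (2,0) (2,1) (2,2) (2,3) (2,4) (2,5) (3,0) (3,1) (3,2) (3,3) (3,4) (3,5) (4,0) (4,1) (4,2) (4,3) (4,4) (4,5) (5,0) (5,1) (5,2)] -> total=32
Click 2 (5,2) count=2: revealed 0 new [(none)] -> total=32
Click 3 (4,2) count=1: revealed 0 new [(none)] -> total=32
Click 4 (0,6) count=1: revealed 1 new [(0,6)] -> total=33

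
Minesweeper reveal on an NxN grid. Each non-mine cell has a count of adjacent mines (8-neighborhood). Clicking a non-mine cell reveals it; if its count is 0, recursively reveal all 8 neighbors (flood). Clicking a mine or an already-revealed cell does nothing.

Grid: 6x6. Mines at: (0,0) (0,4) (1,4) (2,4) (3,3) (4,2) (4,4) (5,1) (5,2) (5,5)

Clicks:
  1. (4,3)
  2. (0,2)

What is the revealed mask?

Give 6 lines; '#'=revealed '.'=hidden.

Answer: .###..
####..
####..
###...
##.#..
......

Derivation:
Click 1 (4,3) count=4: revealed 1 new [(4,3)] -> total=1
Click 2 (0,2) count=0: revealed 16 new [(0,1) (0,2) (0,3) (1,0) (1,1) (1,2) (1,3) (2,0) (2,1) (2,2) (2,3) (3,0) (3,1) (3,2) (4,0) (4,1)] -> total=17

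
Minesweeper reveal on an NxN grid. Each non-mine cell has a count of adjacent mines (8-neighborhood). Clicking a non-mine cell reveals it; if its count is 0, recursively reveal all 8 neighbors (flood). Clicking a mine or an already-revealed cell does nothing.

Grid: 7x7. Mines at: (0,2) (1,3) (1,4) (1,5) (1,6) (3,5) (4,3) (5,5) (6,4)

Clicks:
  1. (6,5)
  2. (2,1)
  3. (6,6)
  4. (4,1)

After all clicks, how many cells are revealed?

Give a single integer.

Click 1 (6,5) count=2: revealed 1 new [(6,5)] -> total=1
Click 2 (2,1) count=0: revealed 22 new [(0,0) (0,1) (1,0) (1,1) (1,2) (2,0) (2,1) (2,2) (3,0) (3,1) (3,2) (4,0) (4,1) (4,2) (5,0) (5,1) (5,2) (5,3) (6,0) (6,1) (6,2) (6,3)] -> total=23
Click 3 (6,6) count=1: revealed 1 new [(6,6)] -> total=24
Click 4 (4,1) count=0: revealed 0 new [(none)] -> total=24

Answer: 24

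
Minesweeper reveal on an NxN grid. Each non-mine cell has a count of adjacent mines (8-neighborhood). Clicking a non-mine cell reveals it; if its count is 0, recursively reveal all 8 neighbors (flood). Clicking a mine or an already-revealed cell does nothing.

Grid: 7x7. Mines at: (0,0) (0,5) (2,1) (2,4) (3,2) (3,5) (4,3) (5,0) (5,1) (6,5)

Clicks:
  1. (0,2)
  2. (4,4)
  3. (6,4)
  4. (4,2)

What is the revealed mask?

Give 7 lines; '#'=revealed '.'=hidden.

Answer: .####..
.####..
.......
.......
..#.#..
.......
....#..

Derivation:
Click 1 (0,2) count=0: revealed 8 new [(0,1) (0,2) (0,3) (0,4) (1,1) (1,2) (1,3) (1,4)] -> total=8
Click 2 (4,4) count=2: revealed 1 new [(4,4)] -> total=9
Click 3 (6,4) count=1: revealed 1 new [(6,4)] -> total=10
Click 4 (4,2) count=3: revealed 1 new [(4,2)] -> total=11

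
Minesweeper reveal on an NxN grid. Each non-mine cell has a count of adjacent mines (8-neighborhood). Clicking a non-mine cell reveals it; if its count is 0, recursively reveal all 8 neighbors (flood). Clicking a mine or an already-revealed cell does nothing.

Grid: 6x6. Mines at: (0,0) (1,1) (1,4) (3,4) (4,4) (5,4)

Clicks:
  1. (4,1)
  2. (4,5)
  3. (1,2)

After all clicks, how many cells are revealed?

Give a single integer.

Answer: 18

Derivation:
Click 1 (4,1) count=0: revealed 16 new [(2,0) (2,1) (2,2) (2,3) (3,0) (3,1) (3,2) (3,3) (4,0) (4,1) (4,2) (4,3) (5,0) (5,1) (5,2) (5,3)] -> total=16
Click 2 (4,5) count=3: revealed 1 new [(4,5)] -> total=17
Click 3 (1,2) count=1: revealed 1 new [(1,2)] -> total=18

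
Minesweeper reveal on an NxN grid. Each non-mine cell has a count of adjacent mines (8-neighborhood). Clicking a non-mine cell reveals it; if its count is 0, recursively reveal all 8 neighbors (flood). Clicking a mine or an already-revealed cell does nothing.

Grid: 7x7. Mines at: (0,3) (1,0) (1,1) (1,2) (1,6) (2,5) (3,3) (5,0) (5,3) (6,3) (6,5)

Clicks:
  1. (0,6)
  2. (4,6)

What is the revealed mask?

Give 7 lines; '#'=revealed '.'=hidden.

Click 1 (0,6) count=1: revealed 1 new [(0,6)] -> total=1
Click 2 (4,6) count=0: revealed 9 new [(3,4) (3,5) (3,6) (4,4) (4,5) (4,6) (5,4) (5,5) (5,6)] -> total=10

Answer: ......#
.......
.......
....###
....###
....###
.......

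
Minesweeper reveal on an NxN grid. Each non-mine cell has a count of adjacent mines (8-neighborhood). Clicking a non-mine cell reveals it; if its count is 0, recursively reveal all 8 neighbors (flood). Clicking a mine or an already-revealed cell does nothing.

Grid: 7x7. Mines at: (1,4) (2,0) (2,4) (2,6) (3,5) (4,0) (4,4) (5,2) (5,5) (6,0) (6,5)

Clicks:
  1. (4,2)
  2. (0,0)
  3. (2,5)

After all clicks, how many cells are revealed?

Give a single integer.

Answer: 18

Derivation:
Click 1 (4,2) count=1: revealed 1 new [(4,2)] -> total=1
Click 2 (0,0) count=0: revealed 16 new [(0,0) (0,1) (0,2) (0,3) (1,0) (1,1) (1,2) (1,3) (2,1) (2,2) (2,3) (3,1) (3,2) (3,3) (4,1) (4,3)] -> total=17
Click 3 (2,5) count=4: revealed 1 new [(2,5)] -> total=18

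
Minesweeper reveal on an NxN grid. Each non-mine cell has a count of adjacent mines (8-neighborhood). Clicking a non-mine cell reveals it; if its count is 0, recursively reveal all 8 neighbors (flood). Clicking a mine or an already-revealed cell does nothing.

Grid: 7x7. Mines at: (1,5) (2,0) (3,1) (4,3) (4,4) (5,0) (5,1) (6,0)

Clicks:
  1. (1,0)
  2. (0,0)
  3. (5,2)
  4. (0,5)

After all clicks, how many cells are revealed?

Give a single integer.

Answer: 19

Derivation:
Click 1 (1,0) count=1: revealed 1 new [(1,0)] -> total=1
Click 2 (0,0) count=0: revealed 16 new [(0,0) (0,1) (0,2) (0,3) (0,4) (1,1) (1,2) (1,3) (1,4) (2,1) (2,2) (2,3) (2,4) (3,2) (3,3) (3,4)] -> total=17
Click 3 (5,2) count=2: revealed 1 new [(5,2)] -> total=18
Click 4 (0,5) count=1: revealed 1 new [(0,5)] -> total=19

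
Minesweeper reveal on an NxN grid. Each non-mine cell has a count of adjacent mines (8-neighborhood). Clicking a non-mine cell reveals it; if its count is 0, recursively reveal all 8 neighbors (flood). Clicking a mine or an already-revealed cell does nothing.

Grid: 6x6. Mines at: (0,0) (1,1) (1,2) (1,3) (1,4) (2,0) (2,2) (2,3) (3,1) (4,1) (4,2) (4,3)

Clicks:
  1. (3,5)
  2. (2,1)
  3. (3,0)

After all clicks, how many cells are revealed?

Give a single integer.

Answer: 10

Derivation:
Click 1 (3,5) count=0: revealed 8 new [(2,4) (2,5) (3,4) (3,5) (4,4) (4,5) (5,4) (5,5)] -> total=8
Click 2 (2,1) count=5: revealed 1 new [(2,1)] -> total=9
Click 3 (3,0) count=3: revealed 1 new [(3,0)] -> total=10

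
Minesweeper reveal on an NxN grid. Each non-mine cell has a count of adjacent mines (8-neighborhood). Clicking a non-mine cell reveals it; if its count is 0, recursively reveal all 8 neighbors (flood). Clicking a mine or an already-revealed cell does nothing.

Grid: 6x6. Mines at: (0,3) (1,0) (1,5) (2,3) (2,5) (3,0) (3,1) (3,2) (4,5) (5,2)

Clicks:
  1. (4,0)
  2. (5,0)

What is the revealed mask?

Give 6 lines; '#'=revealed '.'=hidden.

Answer: ......
......
......
......
##....
##....

Derivation:
Click 1 (4,0) count=2: revealed 1 new [(4,0)] -> total=1
Click 2 (5,0) count=0: revealed 3 new [(4,1) (5,0) (5,1)] -> total=4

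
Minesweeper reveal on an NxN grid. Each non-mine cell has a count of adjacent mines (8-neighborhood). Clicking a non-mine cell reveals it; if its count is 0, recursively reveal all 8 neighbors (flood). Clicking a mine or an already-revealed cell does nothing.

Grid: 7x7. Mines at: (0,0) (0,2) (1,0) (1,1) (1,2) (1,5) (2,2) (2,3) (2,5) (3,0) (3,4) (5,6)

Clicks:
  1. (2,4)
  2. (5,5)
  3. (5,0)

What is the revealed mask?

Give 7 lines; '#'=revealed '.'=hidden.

Click 1 (2,4) count=4: revealed 1 new [(2,4)] -> total=1
Click 2 (5,5) count=1: revealed 1 new [(5,5)] -> total=2
Click 3 (5,0) count=0: revealed 20 new [(3,1) (3,2) (3,3) (4,0) (4,1) (4,2) (4,3) (4,4) (4,5) (5,0) (5,1) (5,2) (5,3) (5,4) (6,0) (6,1) (6,2) (6,3) (6,4) (6,5)] -> total=22

Answer: .......
.......
....#..
.###...
######.
######.
######.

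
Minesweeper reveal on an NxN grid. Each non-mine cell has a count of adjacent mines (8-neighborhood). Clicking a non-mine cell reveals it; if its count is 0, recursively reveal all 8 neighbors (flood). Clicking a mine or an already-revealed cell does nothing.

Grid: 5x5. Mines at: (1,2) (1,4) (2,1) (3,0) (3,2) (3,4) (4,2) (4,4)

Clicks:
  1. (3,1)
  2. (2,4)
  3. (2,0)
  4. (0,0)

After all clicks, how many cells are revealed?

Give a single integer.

Answer: 7

Derivation:
Click 1 (3,1) count=4: revealed 1 new [(3,1)] -> total=1
Click 2 (2,4) count=2: revealed 1 new [(2,4)] -> total=2
Click 3 (2,0) count=2: revealed 1 new [(2,0)] -> total=3
Click 4 (0,0) count=0: revealed 4 new [(0,0) (0,1) (1,0) (1,1)] -> total=7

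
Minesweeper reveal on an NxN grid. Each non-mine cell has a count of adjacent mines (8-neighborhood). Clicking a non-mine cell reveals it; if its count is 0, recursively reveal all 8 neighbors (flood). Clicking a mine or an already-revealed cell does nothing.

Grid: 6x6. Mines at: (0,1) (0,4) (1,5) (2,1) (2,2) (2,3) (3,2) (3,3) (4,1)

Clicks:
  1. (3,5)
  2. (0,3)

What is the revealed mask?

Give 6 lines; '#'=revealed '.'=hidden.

Click 1 (3,5) count=0: revealed 12 new [(2,4) (2,5) (3,4) (3,5) (4,2) (4,3) (4,4) (4,5) (5,2) (5,3) (5,4) (5,5)] -> total=12
Click 2 (0,3) count=1: revealed 1 new [(0,3)] -> total=13

Answer: ...#..
......
....##
....##
..####
..####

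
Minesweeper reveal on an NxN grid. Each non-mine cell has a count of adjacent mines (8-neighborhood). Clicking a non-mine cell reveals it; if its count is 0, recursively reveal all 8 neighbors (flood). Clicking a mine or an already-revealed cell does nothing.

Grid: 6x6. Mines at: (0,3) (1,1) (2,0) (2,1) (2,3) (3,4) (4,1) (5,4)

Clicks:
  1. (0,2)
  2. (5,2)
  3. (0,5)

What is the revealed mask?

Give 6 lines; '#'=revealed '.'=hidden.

Answer: ..#.##
....##
....##
......
......
..#...

Derivation:
Click 1 (0,2) count=2: revealed 1 new [(0,2)] -> total=1
Click 2 (5,2) count=1: revealed 1 new [(5,2)] -> total=2
Click 3 (0,5) count=0: revealed 6 new [(0,4) (0,5) (1,4) (1,5) (2,4) (2,5)] -> total=8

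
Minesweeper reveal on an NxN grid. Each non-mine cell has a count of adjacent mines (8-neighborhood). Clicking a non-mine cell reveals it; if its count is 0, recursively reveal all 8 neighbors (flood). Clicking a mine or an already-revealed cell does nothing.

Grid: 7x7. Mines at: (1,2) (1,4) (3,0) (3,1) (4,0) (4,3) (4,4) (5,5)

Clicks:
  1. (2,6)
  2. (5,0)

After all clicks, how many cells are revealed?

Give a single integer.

Answer: 11

Derivation:
Click 1 (2,6) count=0: revealed 10 new [(0,5) (0,6) (1,5) (1,6) (2,5) (2,6) (3,5) (3,6) (4,5) (4,6)] -> total=10
Click 2 (5,0) count=1: revealed 1 new [(5,0)] -> total=11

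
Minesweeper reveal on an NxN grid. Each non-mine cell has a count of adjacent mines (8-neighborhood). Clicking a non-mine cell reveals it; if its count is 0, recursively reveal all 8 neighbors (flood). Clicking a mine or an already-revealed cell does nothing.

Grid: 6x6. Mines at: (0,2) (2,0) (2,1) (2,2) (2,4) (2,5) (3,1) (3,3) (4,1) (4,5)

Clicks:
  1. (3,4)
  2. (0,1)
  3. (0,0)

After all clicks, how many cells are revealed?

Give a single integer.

Click 1 (3,4) count=4: revealed 1 new [(3,4)] -> total=1
Click 2 (0,1) count=1: revealed 1 new [(0,1)] -> total=2
Click 3 (0,0) count=0: revealed 3 new [(0,0) (1,0) (1,1)] -> total=5

Answer: 5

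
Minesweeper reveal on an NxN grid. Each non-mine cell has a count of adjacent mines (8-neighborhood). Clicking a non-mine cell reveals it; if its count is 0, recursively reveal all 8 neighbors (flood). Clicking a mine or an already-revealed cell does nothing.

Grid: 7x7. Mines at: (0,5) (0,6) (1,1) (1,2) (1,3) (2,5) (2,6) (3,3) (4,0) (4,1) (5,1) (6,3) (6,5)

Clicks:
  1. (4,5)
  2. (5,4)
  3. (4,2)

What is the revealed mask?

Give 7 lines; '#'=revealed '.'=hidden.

Click 1 (4,5) count=0: revealed 9 new [(3,4) (3,5) (3,6) (4,4) (4,5) (4,6) (5,4) (5,5) (5,6)] -> total=9
Click 2 (5,4) count=2: revealed 0 new [(none)] -> total=9
Click 3 (4,2) count=3: revealed 1 new [(4,2)] -> total=10

Answer: .......
.......
.......
....###
..#.###
....###
.......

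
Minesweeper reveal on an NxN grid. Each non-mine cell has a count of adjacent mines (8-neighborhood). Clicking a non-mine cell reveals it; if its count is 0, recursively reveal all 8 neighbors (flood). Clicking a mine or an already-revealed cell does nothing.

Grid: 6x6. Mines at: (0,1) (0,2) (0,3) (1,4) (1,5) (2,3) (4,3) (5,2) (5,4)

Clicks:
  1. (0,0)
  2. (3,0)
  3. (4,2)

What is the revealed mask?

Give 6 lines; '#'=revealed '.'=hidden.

Answer: #.....
###...
###...
###...
###...
##....

Derivation:
Click 1 (0,0) count=1: revealed 1 new [(0,0)] -> total=1
Click 2 (3,0) count=0: revealed 14 new [(1,0) (1,1) (1,2) (2,0) (2,1) (2,2) (3,0) (3,1) (3,2) (4,0) (4,1) (4,2) (5,0) (5,1)] -> total=15
Click 3 (4,2) count=2: revealed 0 new [(none)] -> total=15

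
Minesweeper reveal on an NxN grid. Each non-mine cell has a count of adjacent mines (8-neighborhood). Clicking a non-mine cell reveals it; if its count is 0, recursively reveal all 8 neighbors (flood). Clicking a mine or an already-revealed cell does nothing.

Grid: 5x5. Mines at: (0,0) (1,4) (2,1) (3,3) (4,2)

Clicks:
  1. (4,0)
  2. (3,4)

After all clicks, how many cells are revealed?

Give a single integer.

Answer: 5

Derivation:
Click 1 (4,0) count=0: revealed 4 new [(3,0) (3,1) (4,0) (4,1)] -> total=4
Click 2 (3,4) count=1: revealed 1 new [(3,4)] -> total=5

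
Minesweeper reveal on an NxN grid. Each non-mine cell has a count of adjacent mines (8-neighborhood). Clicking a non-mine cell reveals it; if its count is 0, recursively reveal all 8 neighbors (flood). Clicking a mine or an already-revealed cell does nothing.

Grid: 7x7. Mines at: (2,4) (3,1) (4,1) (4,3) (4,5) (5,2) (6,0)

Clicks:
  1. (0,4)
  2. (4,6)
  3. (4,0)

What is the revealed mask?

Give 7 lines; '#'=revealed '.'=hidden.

Click 1 (0,4) count=0: revealed 22 new [(0,0) (0,1) (0,2) (0,3) (0,4) (0,5) (0,6) (1,0) (1,1) (1,2) (1,3) (1,4) (1,5) (1,6) (2,0) (2,1) (2,2) (2,3) (2,5) (2,6) (3,5) (3,6)] -> total=22
Click 2 (4,6) count=1: revealed 1 new [(4,6)] -> total=23
Click 3 (4,0) count=2: revealed 1 new [(4,0)] -> total=24

Answer: #######
#######
####.##
.....##
#.....#
.......
.......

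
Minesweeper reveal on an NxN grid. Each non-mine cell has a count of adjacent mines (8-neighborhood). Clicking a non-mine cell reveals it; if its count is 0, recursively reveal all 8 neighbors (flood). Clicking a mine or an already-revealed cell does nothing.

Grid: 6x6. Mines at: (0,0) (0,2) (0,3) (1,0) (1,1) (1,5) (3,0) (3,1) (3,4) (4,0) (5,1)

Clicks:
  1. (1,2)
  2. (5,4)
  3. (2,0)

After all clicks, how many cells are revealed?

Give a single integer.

Answer: 10

Derivation:
Click 1 (1,2) count=3: revealed 1 new [(1,2)] -> total=1
Click 2 (5,4) count=0: revealed 8 new [(4,2) (4,3) (4,4) (4,5) (5,2) (5,3) (5,4) (5,5)] -> total=9
Click 3 (2,0) count=4: revealed 1 new [(2,0)] -> total=10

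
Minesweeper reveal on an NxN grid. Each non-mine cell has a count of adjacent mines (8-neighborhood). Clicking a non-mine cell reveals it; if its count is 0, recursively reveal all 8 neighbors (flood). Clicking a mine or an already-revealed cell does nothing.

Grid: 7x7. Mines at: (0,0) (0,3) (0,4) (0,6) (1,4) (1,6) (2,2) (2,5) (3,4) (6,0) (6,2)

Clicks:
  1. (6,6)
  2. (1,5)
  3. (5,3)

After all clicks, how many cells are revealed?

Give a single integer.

Click 1 (6,6) count=0: revealed 14 new [(3,5) (3,6) (4,3) (4,4) (4,5) (4,6) (5,3) (5,4) (5,5) (5,6) (6,3) (6,4) (6,5) (6,6)] -> total=14
Click 2 (1,5) count=5: revealed 1 new [(1,5)] -> total=15
Click 3 (5,3) count=1: revealed 0 new [(none)] -> total=15

Answer: 15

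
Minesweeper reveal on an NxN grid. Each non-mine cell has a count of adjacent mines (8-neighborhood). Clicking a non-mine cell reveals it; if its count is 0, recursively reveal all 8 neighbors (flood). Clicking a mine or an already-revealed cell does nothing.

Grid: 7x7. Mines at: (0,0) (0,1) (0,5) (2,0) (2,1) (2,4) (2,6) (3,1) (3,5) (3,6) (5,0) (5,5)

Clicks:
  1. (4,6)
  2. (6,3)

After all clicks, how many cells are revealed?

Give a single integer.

Click 1 (4,6) count=3: revealed 1 new [(4,6)] -> total=1
Click 2 (6,3) count=0: revealed 15 new [(3,2) (3,3) (3,4) (4,1) (4,2) (4,3) (4,4) (5,1) (5,2) (5,3) (5,4) (6,1) (6,2) (6,3) (6,4)] -> total=16

Answer: 16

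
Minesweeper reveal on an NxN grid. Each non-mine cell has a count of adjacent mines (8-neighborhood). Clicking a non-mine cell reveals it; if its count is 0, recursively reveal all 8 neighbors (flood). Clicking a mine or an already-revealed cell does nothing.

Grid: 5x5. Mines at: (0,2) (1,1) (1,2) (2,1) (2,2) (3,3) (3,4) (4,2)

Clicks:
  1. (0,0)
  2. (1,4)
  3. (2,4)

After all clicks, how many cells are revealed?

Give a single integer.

Answer: 7

Derivation:
Click 1 (0,0) count=1: revealed 1 new [(0,0)] -> total=1
Click 2 (1,4) count=0: revealed 6 new [(0,3) (0,4) (1,3) (1,4) (2,3) (2,4)] -> total=7
Click 3 (2,4) count=2: revealed 0 new [(none)] -> total=7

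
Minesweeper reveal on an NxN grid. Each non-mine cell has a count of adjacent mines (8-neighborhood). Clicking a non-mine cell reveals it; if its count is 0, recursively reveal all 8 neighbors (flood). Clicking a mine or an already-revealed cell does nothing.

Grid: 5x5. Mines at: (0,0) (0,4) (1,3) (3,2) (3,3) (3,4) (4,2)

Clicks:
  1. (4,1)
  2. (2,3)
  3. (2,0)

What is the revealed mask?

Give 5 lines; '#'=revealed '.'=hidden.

Click 1 (4,1) count=2: revealed 1 new [(4,1)] -> total=1
Click 2 (2,3) count=4: revealed 1 new [(2,3)] -> total=2
Click 3 (2,0) count=0: revealed 7 new [(1,0) (1,1) (2,0) (2,1) (3,0) (3,1) (4,0)] -> total=9

Answer: .....
##...
##.#.
##...
##...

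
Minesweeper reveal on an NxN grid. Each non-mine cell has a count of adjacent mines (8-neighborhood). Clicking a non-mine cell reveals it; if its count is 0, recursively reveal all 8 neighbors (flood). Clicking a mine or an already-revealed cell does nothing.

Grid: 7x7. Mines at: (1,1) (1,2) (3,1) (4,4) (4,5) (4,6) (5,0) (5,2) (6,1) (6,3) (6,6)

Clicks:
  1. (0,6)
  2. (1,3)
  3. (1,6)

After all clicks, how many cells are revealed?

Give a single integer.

Click 1 (0,6) count=0: revealed 16 new [(0,3) (0,4) (0,5) (0,6) (1,3) (1,4) (1,5) (1,6) (2,3) (2,4) (2,5) (2,6) (3,3) (3,4) (3,5) (3,6)] -> total=16
Click 2 (1,3) count=1: revealed 0 new [(none)] -> total=16
Click 3 (1,6) count=0: revealed 0 new [(none)] -> total=16

Answer: 16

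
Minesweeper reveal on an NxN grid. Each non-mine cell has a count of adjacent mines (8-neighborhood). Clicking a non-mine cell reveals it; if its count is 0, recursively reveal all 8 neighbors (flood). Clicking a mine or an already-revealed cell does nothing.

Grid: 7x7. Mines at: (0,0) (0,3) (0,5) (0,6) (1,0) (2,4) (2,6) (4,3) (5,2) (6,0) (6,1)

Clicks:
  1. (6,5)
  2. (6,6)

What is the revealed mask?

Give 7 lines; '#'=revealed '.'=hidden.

Click 1 (6,5) count=0: revealed 14 new [(3,4) (3,5) (3,6) (4,4) (4,5) (4,6) (5,3) (5,4) (5,5) (5,6) (6,3) (6,4) (6,5) (6,6)] -> total=14
Click 2 (6,6) count=0: revealed 0 new [(none)] -> total=14

Answer: .......
.......
.......
....###
....###
...####
...####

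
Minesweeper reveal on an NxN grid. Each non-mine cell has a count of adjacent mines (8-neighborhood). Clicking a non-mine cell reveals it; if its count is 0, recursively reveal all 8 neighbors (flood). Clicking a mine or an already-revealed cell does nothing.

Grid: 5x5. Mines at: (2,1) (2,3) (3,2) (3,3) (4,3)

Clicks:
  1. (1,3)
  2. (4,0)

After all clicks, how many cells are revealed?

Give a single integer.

Click 1 (1,3) count=1: revealed 1 new [(1,3)] -> total=1
Click 2 (4,0) count=0: revealed 4 new [(3,0) (3,1) (4,0) (4,1)] -> total=5

Answer: 5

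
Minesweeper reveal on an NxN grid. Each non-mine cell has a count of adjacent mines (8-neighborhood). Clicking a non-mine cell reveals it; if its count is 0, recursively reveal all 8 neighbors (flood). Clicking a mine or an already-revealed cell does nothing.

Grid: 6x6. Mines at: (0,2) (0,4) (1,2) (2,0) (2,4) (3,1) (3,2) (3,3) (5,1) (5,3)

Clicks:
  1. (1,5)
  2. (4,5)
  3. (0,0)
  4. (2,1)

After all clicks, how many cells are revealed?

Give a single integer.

Click 1 (1,5) count=2: revealed 1 new [(1,5)] -> total=1
Click 2 (4,5) count=0: revealed 6 new [(3,4) (3,5) (4,4) (4,5) (5,4) (5,5)] -> total=7
Click 3 (0,0) count=0: revealed 4 new [(0,0) (0,1) (1,0) (1,1)] -> total=11
Click 4 (2,1) count=4: revealed 1 new [(2,1)] -> total=12

Answer: 12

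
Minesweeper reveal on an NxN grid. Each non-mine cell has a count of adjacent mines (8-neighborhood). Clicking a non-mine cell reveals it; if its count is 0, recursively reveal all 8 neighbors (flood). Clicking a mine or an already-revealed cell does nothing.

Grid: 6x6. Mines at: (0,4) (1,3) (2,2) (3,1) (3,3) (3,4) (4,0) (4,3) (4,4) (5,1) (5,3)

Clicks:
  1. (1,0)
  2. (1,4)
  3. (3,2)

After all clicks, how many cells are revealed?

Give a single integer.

Click 1 (1,0) count=0: revealed 8 new [(0,0) (0,1) (0,2) (1,0) (1,1) (1,2) (2,0) (2,1)] -> total=8
Click 2 (1,4) count=2: revealed 1 new [(1,4)] -> total=9
Click 3 (3,2) count=4: revealed 1 new [(3,2)] -> total=10

Answer: 10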